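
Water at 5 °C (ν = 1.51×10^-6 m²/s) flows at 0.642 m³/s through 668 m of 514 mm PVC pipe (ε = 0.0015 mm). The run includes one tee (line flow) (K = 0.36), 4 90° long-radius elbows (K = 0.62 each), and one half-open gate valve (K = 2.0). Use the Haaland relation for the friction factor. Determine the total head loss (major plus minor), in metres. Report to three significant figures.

V = 4Q/(πD²) = 3.094 m/s; V²/2g = 0.4879 m
Re = 1.05×10^6, ε/D = 2.92×10^-6 → f = 0.01154 (Haaland)
Major: h_f = f(L/D)·V²/2g = 0.01154·1300·0.4879 = 7.314 m
Minor: ΣK = 4.84; h_m = ΣK·V²/2g = 2.361 m
Total H_L = 7.314 + 2.361 = 9.676 m

H_L ≈ 9.68 m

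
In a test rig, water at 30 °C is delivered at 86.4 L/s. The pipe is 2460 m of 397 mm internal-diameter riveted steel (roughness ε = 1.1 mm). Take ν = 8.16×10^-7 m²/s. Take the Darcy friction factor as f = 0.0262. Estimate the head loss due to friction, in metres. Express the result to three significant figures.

h_f ≈ 4.03 m

V = 4Q/(πD²) = 4·0.0864/(π·0.397²) = 0.6980 m/s
h_f = f(L/D)V²/(2g) = 0.02620·(2460/0.397)·0.6980²/(2·9.81) = 4.031 m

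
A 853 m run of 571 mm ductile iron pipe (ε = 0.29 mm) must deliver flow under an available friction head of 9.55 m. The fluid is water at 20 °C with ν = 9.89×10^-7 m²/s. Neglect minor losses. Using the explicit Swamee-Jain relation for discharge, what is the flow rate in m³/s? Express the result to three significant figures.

Q ≈ 0.694 m³/s

Swamee-Jain (Type II): Q = -0.965·√(gD⁵h_f/L)·ln[ε/(3.7D) + √(3.17ν²L/(gD³h_f))]
√(gD⁵h_f/L) = √(9.81·0.571⁵·9.55/853) = 0.08165
ε/(3.7D) = 1.37×10^-4; √(3.17ν²L/(gD³h_f)) = 1.23×10^-5
Q = -0.965·0.08165·ln(1.496×10^-4) = 0.6940 m³/s
Check: V = 2.71 m/s, Re = 1.56×10^6, f = 0.01716, h_f = 9.60 m ≈ 9.55 m ✓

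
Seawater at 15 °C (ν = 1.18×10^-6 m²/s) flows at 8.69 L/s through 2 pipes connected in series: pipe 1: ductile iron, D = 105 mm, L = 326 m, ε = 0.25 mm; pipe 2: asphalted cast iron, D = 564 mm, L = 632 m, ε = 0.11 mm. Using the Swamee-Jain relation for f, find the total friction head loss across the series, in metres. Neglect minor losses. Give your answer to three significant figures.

Pipe 1: V = 1.004 m/s, Re = 8.93×10^4, ε/D = 0.00238, f = 0.02647, h_1 = f(L/D)V²/2g = 4.218 m
Pipe 2: V = 0.03478 m/s, Re = 1.66×10^4, ε/D = 1.95×10^-4, f = 0.02749, h_2 = f(L/D)V²/2g = 0.001900 m
Series → Q common, losses add: H = Σh = 4.220 m

H ≈ 4.22 m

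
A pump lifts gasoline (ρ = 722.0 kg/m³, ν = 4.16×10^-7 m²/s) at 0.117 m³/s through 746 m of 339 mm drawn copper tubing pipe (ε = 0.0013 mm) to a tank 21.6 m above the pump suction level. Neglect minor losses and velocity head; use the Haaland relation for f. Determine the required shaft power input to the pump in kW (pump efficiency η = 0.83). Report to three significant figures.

V = 4Q/(πD²) = 1.296 m/s; Re = 1.06×10^6; ε/D = 3.83×10^-6; f = 0.01155
h_f = f(L/D)V²/2g = 2.176 m
Total head H = z + h_f = 21.6 + 2.176 = 23.78 m
P_hyd = ρgQH = 722.0·9.81·0.117·23.78 = 19.70 kW
P_shaft = P_hyd/η = 19.70/0.83 = 23.74 kW

P_shaft ≈ 23.7 kW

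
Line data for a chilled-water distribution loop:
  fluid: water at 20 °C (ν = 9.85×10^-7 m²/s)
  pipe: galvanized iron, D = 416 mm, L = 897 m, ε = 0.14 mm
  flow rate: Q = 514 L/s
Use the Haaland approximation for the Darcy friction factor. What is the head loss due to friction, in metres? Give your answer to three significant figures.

V = 4Q/(πD²) = 4·0.514/(π·0.416²) = 3.782 m/s
Re = VD/ν = 3.782·0.416/9.85×10^-7 = 1.60×10^6 → turbulent
ε/D = 0.14/416 = 3.37×10^-4
Haaland: f = 0.01571
h_f = f(L/D)V²/(2g) = 0.01571·(897/0.416)·3.782²/(2·9.81) = 24.70 m

h_f ≈ 24.7 m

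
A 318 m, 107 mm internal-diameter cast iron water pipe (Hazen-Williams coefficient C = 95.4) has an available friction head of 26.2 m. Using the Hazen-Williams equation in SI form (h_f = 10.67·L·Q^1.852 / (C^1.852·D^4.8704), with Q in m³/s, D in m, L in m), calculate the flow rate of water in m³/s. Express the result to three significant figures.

Q ≈ 0.0193 m³/s

Rearranging: Q = [h_f·C^1.852·D^4.8704 / (10.67·L)]^(1/1.852)
Q = [26.2·95.4^1.852·0.107^4.8704 / (10.67·318)]^0.540 = 0.01934 m³/s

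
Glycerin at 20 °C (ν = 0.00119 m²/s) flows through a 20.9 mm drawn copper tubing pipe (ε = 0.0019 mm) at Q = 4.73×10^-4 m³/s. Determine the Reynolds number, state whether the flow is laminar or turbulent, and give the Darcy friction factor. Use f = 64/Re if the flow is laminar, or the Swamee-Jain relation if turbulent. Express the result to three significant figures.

Re ≈ 24.2; laminar; f = 64/Re ≈ 2.64

V = 4Q/(πD²) = 1.379 m/s
Re = VD/ν = 1.379·0.0209/0.00119 = 24.2
Re < 2300 → laminar → f = 64/Re = 2.643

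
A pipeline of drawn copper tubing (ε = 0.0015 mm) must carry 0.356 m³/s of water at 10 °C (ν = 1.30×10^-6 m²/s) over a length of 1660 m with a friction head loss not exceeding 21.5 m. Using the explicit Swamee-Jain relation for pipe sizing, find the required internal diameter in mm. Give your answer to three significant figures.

D ≈ 400 mm

Swamee-Jain (Type III): D = 0.66·[ε^1.25·(LQ²/(gh_f))^4.75 + ν·Q^9.4·(L/(gh_f))^5.2]^0.04
LQ²/(gh_f) = 0.9975; L/(gh_f) = 7.870
Term 1 = ε^1.25·(…)^4.75 = 5.19×10^-8; Term 2 = ν·Q^9.4·(…)^5.2 = 3.60×10^-6
D = 0.66·(5.19×10^-8 + 3.60×10^-6)^0.04 = 0.4000 m = 400 mm
Check: V = 2.83 m/s, Re = 8.72×10^5, f = 0.01197, h_f = 20.3 m ≈ 21.5 m ✓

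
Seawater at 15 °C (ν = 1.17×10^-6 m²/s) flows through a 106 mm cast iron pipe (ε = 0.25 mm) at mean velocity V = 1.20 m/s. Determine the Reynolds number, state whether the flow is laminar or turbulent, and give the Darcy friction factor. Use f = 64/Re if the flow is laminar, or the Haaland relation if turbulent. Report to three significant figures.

Re ≈ 1.09×10^5; turbulent; f ≈ 0.0258

Re = VD/ν = 1.200·0.106/1.17×10^-6 = 1.09×10^5
Re > 4000 → turbulent; ε/D = 0.00236
Haaland: f = 0.02579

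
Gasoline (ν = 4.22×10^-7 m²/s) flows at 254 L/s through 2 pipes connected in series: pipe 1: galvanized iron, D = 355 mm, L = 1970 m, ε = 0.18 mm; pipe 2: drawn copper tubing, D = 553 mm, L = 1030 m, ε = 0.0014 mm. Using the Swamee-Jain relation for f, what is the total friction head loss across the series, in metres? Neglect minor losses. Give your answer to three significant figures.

Pipe 1: V = 2.566 m/s, Re = 2.16×10^6, ε/D = 5.07×10^-4, f = 0.01706, h_1 = f(L/D)V²/2g = 31.77 m
Pipe 2: V = 1.058 m/s, Re = 1.39×10^6, ε/D = 2.53×10^-6, f = 0.01107, h_2 = f(L/D)V²/2g = 1.176 m
Series → Q common, losses add: H = Σh = 32.95 m

H ≈ 32.9 m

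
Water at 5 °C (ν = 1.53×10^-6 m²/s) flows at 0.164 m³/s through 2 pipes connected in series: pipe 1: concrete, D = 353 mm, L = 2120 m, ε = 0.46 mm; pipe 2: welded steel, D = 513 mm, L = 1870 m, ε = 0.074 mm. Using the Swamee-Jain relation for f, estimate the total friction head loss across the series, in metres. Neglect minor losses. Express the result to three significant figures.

Pipe 1: V = 1.676 m/s, Re = 3.87×10^5, ε/D = 0.00130, f = 0.02173, h_1 = f(L/D)V²/2g = 18.68 m
Pipe 2: V = 0.7934 m/s, Re = 2.66×10^5, ε/D = 1.44×10^-4, f = 0.01609, h_2 = f(L/D)V²/2g = 1.882 m
Series → Q common, losses add: H = Σh = 20.56 m

H ≈ 20.6 m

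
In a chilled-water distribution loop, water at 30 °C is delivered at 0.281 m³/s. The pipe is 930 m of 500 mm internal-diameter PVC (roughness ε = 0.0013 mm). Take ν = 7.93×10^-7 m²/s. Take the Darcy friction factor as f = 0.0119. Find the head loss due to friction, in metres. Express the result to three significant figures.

h_f ≈ 2.31 m

V = 4Q/(πD²) = 4·0.281/(π·0.500²) = 1.431 m/s
h_f = f(L/D)V²/(2g) = 0.01190·(930/0.500)·1.431²/(2·9.81) = 2.311 m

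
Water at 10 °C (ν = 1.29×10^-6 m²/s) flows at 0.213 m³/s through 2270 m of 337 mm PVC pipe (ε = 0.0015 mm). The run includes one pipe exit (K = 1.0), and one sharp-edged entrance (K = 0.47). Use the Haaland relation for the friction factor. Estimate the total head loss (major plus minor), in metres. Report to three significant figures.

H_L ≈ 25.1 m

V = 4Q/(πD²) = 2.388 m/s; V²/2g = 0.2906 m
Re = 6.24×10^5, ε/D = 4.45×10^-6 → f = 0.01262 (Haaland)
Major: h_f = f(L/D)·V²/2g = 0.01262·6736·0.2906 = 24.70 m
Minor: ΣK = 1.47; h_m = ΣK·V²/2g = 0.4272 m
Total H_L = 24.70 + 0.4272 = 25.13 m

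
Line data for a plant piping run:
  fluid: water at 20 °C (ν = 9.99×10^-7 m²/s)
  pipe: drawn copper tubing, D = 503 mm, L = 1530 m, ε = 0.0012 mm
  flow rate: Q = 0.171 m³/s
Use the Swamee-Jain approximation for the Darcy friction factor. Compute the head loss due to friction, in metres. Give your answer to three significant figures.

h_f ≈ 1.55 m

V = 4Q/(πD²) = 4·0.171/(π·0.503²) = 0.8605 m/s
Re = VD/ν = 0.8605·0.503/9.99×10^-7 = 4.33×10^5 → turbulent
ε/D = 0.0012/503 = 2.39×10^-6
Swamee-Jain: f = 0.01347
h_f = f(L/D)V²/(2g) = 0.01347·(1530/0.503)·0.8605²/(2·9.81) = 1.546 m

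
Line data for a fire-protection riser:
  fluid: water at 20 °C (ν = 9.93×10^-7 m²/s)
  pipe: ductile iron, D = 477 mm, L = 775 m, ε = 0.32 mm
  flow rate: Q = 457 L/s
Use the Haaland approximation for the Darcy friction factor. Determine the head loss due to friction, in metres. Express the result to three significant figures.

V = 4Q/(πD²) = 4·0.457/(π·0.477²) = 2.557 m/s
Re = VD/ν = 2.557·0.477/9.93×10^-7 = 1.23×10^6 → turbulent
ε/D = 0.32/477 = 6.71×10^-4
Haaland: f = 0.01818
h_f = f(L/D)V²/(2g) = 0.01818·(775/0.477)·2.557²/(2·9.81) = 9.849 m

h_f ≈ 9.85 m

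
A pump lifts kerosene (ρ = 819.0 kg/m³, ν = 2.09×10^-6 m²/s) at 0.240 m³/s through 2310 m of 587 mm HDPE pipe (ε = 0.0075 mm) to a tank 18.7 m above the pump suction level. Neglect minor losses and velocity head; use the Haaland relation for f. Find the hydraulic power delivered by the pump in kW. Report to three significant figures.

V = 4Q/(πD²) = 0.8868 m/s; Re = 2.49×10^5; ε/D = 1.28×10^-5; f = 0.01495
h_f = f(L/D)V²/2g = 2.358 m
Total head H = z + h_f = 18.7 + 2.358 = 21.06 m
P_hyd = ρgQH = 819.0·9.81·0.240·21.06 = 40.60 kW

P_hyd ≈ 40.6 kW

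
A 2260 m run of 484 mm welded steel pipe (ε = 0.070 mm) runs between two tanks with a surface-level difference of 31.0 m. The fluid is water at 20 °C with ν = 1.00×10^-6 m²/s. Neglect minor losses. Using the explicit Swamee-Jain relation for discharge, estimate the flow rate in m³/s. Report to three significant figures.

Q ≈ 0.567 m³/s

Swamee-Jain (Type II): Q = -0.965·√(gD⁵h_f/L)·ln[ε/(3.7D) + √(3.17ν²L/(gD³h_f))]
√(gD⁵h_f/L) = √(9.81·0.484⁵·31.0/2260) = 0.05978
ε/(3.7D) = 3.91×10^-5; √(3.17ν²L/(gD³h_f)) = 1.44×10^-5
Q = -0.965·0.05978·ln(5.350×10^-5) = 0.5674 m³/s
Check: V = 3.08 m/s, Re = 1.49×10^6, f = 0.01378, h_f = 31.2 m ≈ 31.0 m ✓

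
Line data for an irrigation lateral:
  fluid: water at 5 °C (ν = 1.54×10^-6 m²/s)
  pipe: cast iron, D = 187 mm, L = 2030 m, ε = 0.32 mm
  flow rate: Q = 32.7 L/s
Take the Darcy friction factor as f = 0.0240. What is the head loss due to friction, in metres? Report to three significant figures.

h_f ≈ 18.8 m

V = 4Q/(πD²) = 4·0.0327/(π·0.187²) = 1.191 m/s
h_f = f(L/D)V²/(2g) = 0.02400·(2030/0.187)·1.191²/(2·9.81) = 18.82 m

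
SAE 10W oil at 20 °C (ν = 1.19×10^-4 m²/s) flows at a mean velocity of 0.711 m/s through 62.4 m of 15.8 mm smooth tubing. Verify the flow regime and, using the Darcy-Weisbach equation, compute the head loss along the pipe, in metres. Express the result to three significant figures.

Re = VD/ν = 0.711·0.01580/1.19×10^-4 = 94.4 → laminar (Re < 2300)
f = 64/Re = 0.6780
h_f = f(L/D)V²/(2g) = 0.6780·(62.4/0.01580)·0.711²/(2·9.81) = 68.99 m

h_f ≈ 69.0 m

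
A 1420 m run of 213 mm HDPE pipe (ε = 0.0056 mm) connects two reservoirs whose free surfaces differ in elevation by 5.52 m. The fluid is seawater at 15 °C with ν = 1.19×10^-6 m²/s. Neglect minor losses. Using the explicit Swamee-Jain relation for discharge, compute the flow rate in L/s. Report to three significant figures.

Swamee-Jain (Type II): Q = -0.965·√(gD⁵h_f/L)·ln[ε/(3.7D) + √(3.17ν²L/(gD³h_f))]
√(gD⁵h_f/L) = √(9.81·0.213⁵·5.52/1420) = 0.004089
ε/(3.7D) = 7.11×10^-6; √(3.17ν²L/(gD³h_f)) = 1.10×10^-4
Q = -0.965·0.004089·ln(1.175×10^-4) = 0.03571 m³/s
Check: V = 1.00 m/s, Re = 1.79×10^5, f = 0.01609, h_f = 5.49 m ≈ 5.52 m ✓

Q ≈ 35.7 L/s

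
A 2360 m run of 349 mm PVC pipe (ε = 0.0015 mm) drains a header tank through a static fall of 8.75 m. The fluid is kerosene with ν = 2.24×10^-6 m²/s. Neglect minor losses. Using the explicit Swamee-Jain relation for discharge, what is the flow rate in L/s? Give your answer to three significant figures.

Q ≈ 122 L/s

Swamee-Jain (Type II): Q = -0.965·√(gD⁵h_f/L)·ln[ε/(3.7D) + √(3.17ν²L/(gD³h_f))]
√(gD⁵h_f/L) = √(9.81·0.349⁵·8.75/2360) = 0.01372
ε/(3.7D) = 1.16×10^-6; √(3.17ν²L/(gD³h_f)) = 1.01×10^-4
Q = -0.965·0.01372·ln(1.026×10^-4) = 0.1216 m³/s
Check: V = 1.27 m/s, Re = 1.98×10^5, f = 0.01560, h_f = 8.69 m ≈ 8.75 m ✓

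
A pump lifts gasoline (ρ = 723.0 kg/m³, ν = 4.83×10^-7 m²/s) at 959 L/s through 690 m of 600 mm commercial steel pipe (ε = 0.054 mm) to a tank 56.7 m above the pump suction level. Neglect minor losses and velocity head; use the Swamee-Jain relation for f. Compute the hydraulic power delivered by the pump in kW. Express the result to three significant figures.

V = 4Q/(πD²) = 3.392 m/s; Re = 4.21×10^6; ε/D = 9.00×10^-5; f = 0.01227
h_f = f(L/D)V²/2g = 8.271 m
Total head H = z + h_f = 56.7 + 8.271 = 64.97 m
P_hyd = ρgQH = 723.0·9.81·0.959·64.97 = 441.9 kW

P_hyd ≈ 442 kW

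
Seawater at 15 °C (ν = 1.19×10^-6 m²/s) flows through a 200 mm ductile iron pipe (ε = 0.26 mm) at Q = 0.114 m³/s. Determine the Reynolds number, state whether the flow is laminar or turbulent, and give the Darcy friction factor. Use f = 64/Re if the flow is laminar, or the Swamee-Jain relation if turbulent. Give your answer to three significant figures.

V = 4Q/(πD²) = 3.629 m/s
Re = VD/ν = 3.629·0.200/1.19×10^-6 = 6.10×10^5
Re > 4000 → turbulent; ε/D = 0.00130
Swamee-Jain: f = 0.02147

Re ≈ 6.10×10^5; turbulent; f ≈ 0.0215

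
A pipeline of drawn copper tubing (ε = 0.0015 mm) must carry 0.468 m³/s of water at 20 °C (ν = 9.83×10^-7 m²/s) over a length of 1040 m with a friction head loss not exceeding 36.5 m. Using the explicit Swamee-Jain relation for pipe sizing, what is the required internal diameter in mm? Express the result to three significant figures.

Swamee-Jain (Type III): D = 0.66·[ε^1.25·(LQ²/(gh_f))^4.75 + ν·Q^9.4·(L/(gh_f))^5.2]^0.04
LQ²/(gh_f) = 0.6362; L/(gh_f) = 2.905
Term 1 = ε^1.25·(…)^4.75 = 6.12×10^-9; Term 2 = ν·Q^9.4·(…)^5.2 = 2.00×10^-7
D = 0.66·(6.12×10^-9 + 2.00×10^-7)^0.04 = 0.3565 m = 357 mm
Check: V = 4.69 m/s, Re = 1.70×10^6, f = 0.01078, h_f = 35.2 m ≈ 36.5 m ✓

D ≈ 357 mm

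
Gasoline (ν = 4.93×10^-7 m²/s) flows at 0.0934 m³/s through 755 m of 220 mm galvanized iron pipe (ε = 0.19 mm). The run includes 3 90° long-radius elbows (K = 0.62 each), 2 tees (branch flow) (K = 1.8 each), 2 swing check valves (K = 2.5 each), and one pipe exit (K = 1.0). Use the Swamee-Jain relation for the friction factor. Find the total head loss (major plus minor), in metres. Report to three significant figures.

V = 4Q/(πD²) = 2.457 m/s; V²/2g = 0.3077 m
Re = 1.10×10^6, ε/D = 8.64×10^-4 → f = 0.01935 (Swamee-Jain)
Major: h_f = f(L/D)·V²/2g = 0.01935·3432·0.3077 = 20.43 m
Minor: ΣK = 11.5; h_m = ΣK·V²/2g = 3.526 m
Total H_L = 20.43 + 3.526 = 23.96 m

H_L ≈ 24.0 m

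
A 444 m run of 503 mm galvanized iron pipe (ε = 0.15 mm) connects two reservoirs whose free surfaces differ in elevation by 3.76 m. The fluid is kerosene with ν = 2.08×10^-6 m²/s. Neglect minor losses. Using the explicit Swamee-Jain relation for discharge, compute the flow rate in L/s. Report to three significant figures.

Q ≈ 452 L/s

Swamee-Jain (Type II): Q = -0.965·√(gD⁵h_f/L)·ln[ε/(3.7D) + √(3.17ν²L/(gD³h_f))]
√(gD⁵h_f/L) = √(9.81·0.503⁵·3.76/444) = 0.05172
ε/(3.7D) = 8.06×10^-5; √(3.17ν²L/(gD³h_f)) = 3.60×10^-5
Q = -0.965·0.05172·ln(1.166×10^-4) = 0.4520 m³/s
Check: V = 2.27 m/s, Re = 5.50×10^5, f = 0.01625, h_f = 3.78 m ≈ 3.76 m ✓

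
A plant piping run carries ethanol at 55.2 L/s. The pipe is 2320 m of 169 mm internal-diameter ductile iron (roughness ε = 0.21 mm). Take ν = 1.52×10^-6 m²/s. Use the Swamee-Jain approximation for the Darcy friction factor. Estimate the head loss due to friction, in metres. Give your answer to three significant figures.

h_f ≈ 92.3 m

V = 4Q/(πD²) = 4·0.0552/(π·0.169²) = 2.461 m/s
Re = VD/ν = 2.461·0.169/1.52×10^-6 = 2.74×10^5 → turbulent
ε/D = 0.21/169 = 0.00124
Swamee-Jain: f = 0.02178
h_f = f(L/D)V²/(2g) = 0.02178·(2320/0.169)·2.461²/(2·9.81) = 92.28 m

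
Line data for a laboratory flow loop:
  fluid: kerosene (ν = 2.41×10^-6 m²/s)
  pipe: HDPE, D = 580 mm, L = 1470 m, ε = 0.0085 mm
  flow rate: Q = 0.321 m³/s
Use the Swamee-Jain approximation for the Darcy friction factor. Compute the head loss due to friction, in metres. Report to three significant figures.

h_f ≈ 2.79 m

V = 4Q/(πD²) = 4·0.321/(π·0.580²) = 1.215 m/s
Re = VD/ν = 1.215·0.580/2.41×10^-6 = 2.92×10^5 → turbulent
ε/D = 0.0085/580 = 1.47×10^-5
Swamee-Jain: f = 0.01461
h_f = f(L/D)V²/(2g) = 0.01461·(1470/0.580)·1.215²/(2·9.81) = 2.786 m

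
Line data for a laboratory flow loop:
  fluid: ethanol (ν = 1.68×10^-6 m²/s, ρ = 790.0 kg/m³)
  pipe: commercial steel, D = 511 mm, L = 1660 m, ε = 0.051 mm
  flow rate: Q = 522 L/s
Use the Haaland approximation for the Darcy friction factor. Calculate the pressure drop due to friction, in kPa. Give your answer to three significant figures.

Δp ≈ 113 kPa

V = 4Q/(πD²) = 4·0.522/(π·0.511²) = 2.545 m/s
Re = VD/ν = 2.545·0.511/1.68×10^-6 = 7.74×10^5 → turbulent
ε/D = 0.051/511 = 9.98×10^-5
Haaland: f = 0.01362
h_f = f(L/D)V²/(2g) = 0.01362·(1660/0.511)·2.545²/(2·9.81) = 14.61 m
Δp = ρg·h_f = 790.0·9.81·14.61 = 113.3 kPa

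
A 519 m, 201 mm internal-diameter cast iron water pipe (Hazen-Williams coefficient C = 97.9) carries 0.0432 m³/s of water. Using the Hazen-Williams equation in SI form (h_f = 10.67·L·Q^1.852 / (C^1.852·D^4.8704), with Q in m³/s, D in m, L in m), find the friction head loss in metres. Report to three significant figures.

h_f = 10.67·519·0.0432^1.852 / (97.9^1.852·0.201^4.8704) = 8.376 m

h_f ≈ 8.38 m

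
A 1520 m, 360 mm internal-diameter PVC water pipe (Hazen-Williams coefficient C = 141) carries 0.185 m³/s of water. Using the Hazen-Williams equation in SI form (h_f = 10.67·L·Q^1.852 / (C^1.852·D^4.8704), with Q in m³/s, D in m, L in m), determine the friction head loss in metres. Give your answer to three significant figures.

h_f = 10.67·1520·0.185^1.852 / (141^1.852·0.360^4.8704) = 10.80 m

h_f ≈ 10.8 m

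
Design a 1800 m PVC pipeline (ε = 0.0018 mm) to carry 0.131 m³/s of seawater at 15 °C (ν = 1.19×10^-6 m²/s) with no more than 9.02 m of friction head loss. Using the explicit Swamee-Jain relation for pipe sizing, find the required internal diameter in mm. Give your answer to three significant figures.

Swamee-Jain (Type III): D = 0.66·[ε^1.25·(LQ²/(gh_f))^4.75 + ν·Q^9.4·(L/(gh_f))^5.2]^0.04
LQ²/(gh_f) = 0.3491; L/(gh_f) = 20.34
Term 1 = ε^1.25·(…)^4.75 = 4.45×10^-10; Term 2 = ν·Q^9.4·(…)^5.2 = 3.82×10^-8
D = 0.66·(4.45×10^-10 + 3.82×10^-8)^0.04 = 0.3334 m = 333 mm
Check: V = 1.50 m/s, Re = 4.20×10^5, f = 0.01359, h_f = 8.41 m ≈ 9.02 m ✓

D ≈ 333 mm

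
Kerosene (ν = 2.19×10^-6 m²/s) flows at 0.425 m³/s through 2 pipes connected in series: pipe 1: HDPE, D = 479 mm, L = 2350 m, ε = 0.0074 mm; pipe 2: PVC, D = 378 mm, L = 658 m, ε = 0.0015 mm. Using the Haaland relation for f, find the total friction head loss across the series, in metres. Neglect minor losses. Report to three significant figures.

Pipe 1: V = 2.358 m/s, Re = 5.16×10^5, ε/D = 1.54×10^-5, f = 0.01317, h_1 = f(L/D)V²/2g = 18.32 m
Pipe 2: V = 3.787 m/s, Re = 6.54×10^5, ε/D = 3.97×10^-6, f = 0.01251, h_2 = f(L/D)V²/2g = 15.92 m
Series → Q common, losses add: H = Σh = 34.24 m

H ≈ 34.2 m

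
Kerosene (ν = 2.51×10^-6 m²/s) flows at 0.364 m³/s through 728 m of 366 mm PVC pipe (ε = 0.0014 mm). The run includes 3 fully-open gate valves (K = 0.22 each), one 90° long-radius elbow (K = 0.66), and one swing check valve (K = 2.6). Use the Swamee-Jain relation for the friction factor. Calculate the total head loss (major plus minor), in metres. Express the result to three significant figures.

V = 4Q/(πD²) = 3.460 m/s; V²/2g = 0.6101 m
Re = 5.04×10^5, ε/D = 3.83×10^-6 → f = 0.01313 (Swamee-Jain)
Major: h_f = f(L/D)·V²/2g = 0.01313·1989·0.6101 = 15.94 m
Minor: ΣK = 3.92; h_m = ΣK·V²/2g = 2.392 m
Total H_L = 15.94 + 2.392 = 18.33 m

H_L ≈ 18.3 m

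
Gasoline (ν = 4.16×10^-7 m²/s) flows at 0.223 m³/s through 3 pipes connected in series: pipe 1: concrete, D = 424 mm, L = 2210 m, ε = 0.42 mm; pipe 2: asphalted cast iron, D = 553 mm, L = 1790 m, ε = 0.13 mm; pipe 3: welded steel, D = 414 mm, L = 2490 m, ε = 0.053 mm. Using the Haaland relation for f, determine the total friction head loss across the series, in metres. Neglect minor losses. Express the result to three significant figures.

H ≈ 26.4 m

Pipe 1: V = 1.579 m/s, Re = 1.61×10^6, ε/D = 9.91×10^-4, f = 0.01980, h_1 = f(L/D)V²/2g = 13.12 m
Pipe 2: V = 0.9285 m/s, Re = 1.23×10^6, ε/D = 2.35×10^-4, f = 0.01484, h_2 = f(L/D)V²/2g = 2.111 m
Pipe 3: V = 1.657 m/s, Re = 1.65×10^6, ε/D = 1.28×10^-4, f = 0.01332, h_3 = f(L/D)V²/2g = 11.21 m
Series → Q common, losses add: H = Σh = 26.44 m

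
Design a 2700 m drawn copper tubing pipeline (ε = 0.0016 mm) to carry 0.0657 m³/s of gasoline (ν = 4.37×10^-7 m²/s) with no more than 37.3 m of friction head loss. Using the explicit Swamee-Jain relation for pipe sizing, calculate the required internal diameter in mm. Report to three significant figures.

Swamee-Jain (Type III): D = 0.66·[ε^1.25·(LQ²/(gh_f))^4.75 + ν·Q^9.4·(L/(gh_f))^5.2]^0.04
LQ²/(gh_f) = 0.03185; L/(gh_f) = 7.379
Term 1 = ε^1.25·(…)^4.75 = 4.42×10^-15; Term 2 = ν·Q^9.4·(…)^5.2 = 1.09×10^-13
D = 0.66·(4.42×10^-15 + 1.09×10^-13)^0.04 = 0.2004 m = 200 mm
Check: V = 2.08 m/s, Re = 9.55×10^5, f = 0.01189, h_f = 35.5 m ≈ 37.3 m ✓

D ≈ 200 mm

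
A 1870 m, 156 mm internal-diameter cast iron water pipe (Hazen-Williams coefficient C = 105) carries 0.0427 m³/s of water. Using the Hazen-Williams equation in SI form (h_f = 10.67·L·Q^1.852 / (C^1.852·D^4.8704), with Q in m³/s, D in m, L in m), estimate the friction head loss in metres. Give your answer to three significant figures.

h_f ≈ 89.2 m

h_f = 10.67·1870·0.0427^1.852 / (105^1.852·0.156^4.8704) = 89.15 m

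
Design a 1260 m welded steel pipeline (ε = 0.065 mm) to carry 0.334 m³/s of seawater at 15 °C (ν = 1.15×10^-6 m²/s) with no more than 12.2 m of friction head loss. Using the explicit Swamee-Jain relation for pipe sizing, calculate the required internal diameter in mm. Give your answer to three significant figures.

D ≈ 429 mm

Swamee-Jain (Type III): D = 0.66·[ε^1.25·(LQ²/(gh_f))^4.75 + ν·Q^9.4·(L/(gh_f))^5.2]^0.04
LQ²/(gh_f) = 1.174; L/(gh_f) = 10.53
Term 1 = ε^1.25·(…)^4.75 = 1.25×10^-5; Term 2 = ν·Q^9.4·(…)^5.2 = 7.94×10^-6
D = 0.66·(1.25×10^-5 + 7.94×10^-6)^0.04 = 0.4285 m = 429 mm
Check: V = 2.32 m/s, Re = 8.63×10^5, f = 0.01435, h_f = 11.5 m ≈ 12.2 m ✓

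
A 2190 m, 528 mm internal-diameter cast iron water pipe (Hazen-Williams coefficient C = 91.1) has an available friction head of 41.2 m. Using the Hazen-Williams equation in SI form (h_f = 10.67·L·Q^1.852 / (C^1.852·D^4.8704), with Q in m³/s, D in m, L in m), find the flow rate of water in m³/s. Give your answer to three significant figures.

Rearranging: Q = [h_f·C^1.852·D^4.8704 / (10.67·L)]^(1/1.852)
Q = [41.2·91.1^1.852·0.528^4.8704 / (10.67·2190)]^0.540 = 0.5536 m³/s

Q ≈ 0.554 m³/s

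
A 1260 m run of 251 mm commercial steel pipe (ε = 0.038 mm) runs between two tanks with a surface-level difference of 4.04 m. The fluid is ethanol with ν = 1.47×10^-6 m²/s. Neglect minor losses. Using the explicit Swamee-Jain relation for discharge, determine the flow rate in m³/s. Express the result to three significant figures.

Swamee-Jain (Type II): Q = -0.965·√(gD⁵h_f/L)·ln[ε/(3.7D) + √(3.17ν²L/(gD³h_f))]
√(gD⁵h_f/L) = √(9.81·0.251⁵·4.04/1260) = 0.005598
ε/(3.7D) = 4.09×10^-5; √(3.17ν²L/(gD³h_f)) = 1.17×10^-4
Q = -0.965·0.005598·ln(1.583×10^-4) = 0.04727 m³/s
Check: V = 0.955 m/s, Re = 1.63×10^5, f = 0.01729, h_f = 4.04 m ≈ 4.04 m ✓

Q ≈ 0.0473 m³/s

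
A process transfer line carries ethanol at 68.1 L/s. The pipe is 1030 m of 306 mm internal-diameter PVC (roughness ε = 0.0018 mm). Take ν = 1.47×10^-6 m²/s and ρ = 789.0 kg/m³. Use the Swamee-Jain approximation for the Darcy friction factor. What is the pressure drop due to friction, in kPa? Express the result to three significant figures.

Δp ≈ 17.9 kPa

V = 4Q/(πD²) = 4·0.0681/(π·0.306²) = 0.9260 m/s
Re = VD/ν = 0.9260·0.306/1.47×10^-6 = 1.93×10^5 → turbulent
ε/D = 0.0018/306 = 5.88×10^-6
Swamee-Jain: f = 0.01570
h_f = f(L/D)V²/(2g) = 0.01570·(1030/0.306)·0.9260²/(2·9.81) = 2.309 m
Δp = ρg·h_f = 789.0·9.81·2.309 = 17.87 kPa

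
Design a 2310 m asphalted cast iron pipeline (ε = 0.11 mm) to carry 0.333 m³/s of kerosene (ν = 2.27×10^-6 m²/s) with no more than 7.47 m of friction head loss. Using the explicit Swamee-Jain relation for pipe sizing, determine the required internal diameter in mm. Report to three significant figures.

Swamee-Jain (Type III): D = 0.66·[ε^1.25·(LQ²/(gh_f))^4.75 + ν·Q^9.4·(L/(gh_f))^5.2]^0.04
LQ²/(gh_f) = 3.496; L/(gh_f) = 31.52
Term 1 = ε^1.25·(…)^4.75 = 0.00430; Term 2 = ν·Q^9.4·(…)^5.2 = 0.00457
D = 0.66·(0.00430 + 0.00457)^0.04 = 0.5463 m = 546 mm
Check: V = 1.42 m/s, Re = 3.42×10^5, f = 0.01609, h_f = 7.00 m ≈ 7.47 m ✓

D ≈ 546 mm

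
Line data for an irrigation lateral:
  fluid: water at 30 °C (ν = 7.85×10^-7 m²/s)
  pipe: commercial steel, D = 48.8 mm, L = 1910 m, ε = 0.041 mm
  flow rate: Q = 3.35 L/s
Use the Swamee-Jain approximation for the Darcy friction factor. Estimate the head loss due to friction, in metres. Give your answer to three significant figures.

V = 4Q/(πD²) = 4·0.00335/(π·0.0488²) = 1.791 m/s
Re = VD/ν = 1.791·0.0488/7.85×10^-7 = 1.11×10^5 → turbulent
ε/D = 0.041/48.8 = 8.40×10^-4
Swamee-Jain: f = 0.02154
h_f = f(L/D)V²/(2g) = 0.02154·(1910/0.0488)·1.791²/(2·9.81) = 137.8 m

h_f ≈ 138 m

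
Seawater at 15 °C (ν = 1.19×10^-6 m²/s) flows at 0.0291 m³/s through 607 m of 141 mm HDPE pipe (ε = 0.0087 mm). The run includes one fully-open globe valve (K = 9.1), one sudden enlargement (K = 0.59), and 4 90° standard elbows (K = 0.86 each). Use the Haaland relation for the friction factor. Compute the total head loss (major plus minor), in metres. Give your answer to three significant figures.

H_L ≈ 14.2 m

V = 4Q/(πD²) = 1.864 m/s; V²/2g = 0.1770 m
Re = 2.21×10^5, ε/D = 6.17×10^-5 → f = 0.01565 (Haaland)
Major: h_f = f(L/D)·V²/2g = 0.01565·4305·0.1770 = 11.93 m
Minor: ΣK = 13.1; h_m = ΣK·V²/2g = 2.324 m
Total H_L = 11.93 + 2.324 = 14.25 m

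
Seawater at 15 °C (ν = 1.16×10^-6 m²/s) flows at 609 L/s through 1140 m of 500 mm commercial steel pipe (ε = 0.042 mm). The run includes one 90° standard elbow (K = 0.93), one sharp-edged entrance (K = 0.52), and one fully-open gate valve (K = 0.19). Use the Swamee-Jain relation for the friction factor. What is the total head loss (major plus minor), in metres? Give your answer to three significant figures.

V = 4Q/(πD²) = 3.102 m/s; V²/2g = 0.4903 m
Re = 1.34×10^6, ε/D = 8.40×10^-5 → f = 0.01294 (Swamee-Jain)
Major: h_f = f(L/D)·V²/2g = 0.01294·2280·0.4903 = 14.47 m
Minor: ΣK = 1.64; h_m = ΣK·V²/2g = 0.8041 m
Total H_L = 14.47 + 0.8041 = 15.27 m

H_L ≈ 15.3 m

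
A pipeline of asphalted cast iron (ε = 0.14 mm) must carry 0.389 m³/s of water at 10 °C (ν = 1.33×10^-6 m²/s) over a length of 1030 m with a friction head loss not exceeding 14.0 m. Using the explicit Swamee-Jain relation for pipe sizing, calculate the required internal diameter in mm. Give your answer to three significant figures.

D ≈ 438 mm

Swamee-Jain (Type III): D = 0.66·[ε^1.25·(LQ²/(gh_f))^4.75 + ν·Q^9.4·(L/(gh_f))^5.2]^0.04
LQ²/(gh_f) = 1.135; L/(gh_f) = 7.500
Term 1 = ε^1.25·(…)^4.75 = 2.78×10^-5; Term 2 = ν·Q^9.4·(…)^5.2 = 6.60×10^-6
D = 0.66·(2.78×10^-5 + 6.60×10^-6)^0.04 = 0.4375 m = 438 mm
Check: V = 2.59 m/s, Re = 8.51×10^5, f = 0.01604, h_f = 12.9 m ≈ 14.0 m ✓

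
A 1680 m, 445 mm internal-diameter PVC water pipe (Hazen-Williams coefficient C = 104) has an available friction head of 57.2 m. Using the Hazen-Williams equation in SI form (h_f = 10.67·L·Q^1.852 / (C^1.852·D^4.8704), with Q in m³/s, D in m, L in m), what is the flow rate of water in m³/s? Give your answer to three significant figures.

Q ≈ 0.555 m³/s

Rearranging: Q = [h_f·C^1.852·D^4.8704 / (10.67·L)]^(1/1.852)
Q = [57.2·104^1.852·0.445^4.8704 / (10.67·1680)]^0.540 = 0.5553 m³/s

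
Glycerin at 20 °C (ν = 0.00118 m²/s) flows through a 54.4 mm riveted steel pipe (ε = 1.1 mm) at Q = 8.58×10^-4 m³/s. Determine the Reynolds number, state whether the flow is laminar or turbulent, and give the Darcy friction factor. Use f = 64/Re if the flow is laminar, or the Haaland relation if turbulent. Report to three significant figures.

Re ≈ 17.0; laminar; f = 64/Re ≈ 3.76

V = 4Q/(πD²) = 0.3691 m/s
Re = VD/ν = 0.3691·0.0544/0.00118 = 17.0
Re < 2300 → laminar → f = 64/Re = 3.761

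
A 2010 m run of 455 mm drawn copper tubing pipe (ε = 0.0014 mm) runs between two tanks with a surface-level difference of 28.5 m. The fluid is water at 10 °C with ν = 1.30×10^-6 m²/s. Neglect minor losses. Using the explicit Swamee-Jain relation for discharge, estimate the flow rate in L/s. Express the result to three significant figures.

Q ≈ 541 L/s

Swamee-Jain (Type II): Q = -0.965·√(gD⁵h_f/L)·ln[ε/(3.7D) + √(3.17ν²L/(gD³h_f))]
√(gD⁵h_f/L) = √(9.81·0.455⁵·28.5/2010) = 0.05208
ε/(3.7D) = 8.32×10^-7; √(3.17ν²L/(gD³h_f)) = 2.02×10^-5
Q = -0.965·0.05208·ln(2.105×10^-5) = 0.5412 m³/s
Check: V = 3.33 m/s, Re = 1.16×10^6, f = 0.01140, h_f = 28.4 m ≈ 28.5 m ✓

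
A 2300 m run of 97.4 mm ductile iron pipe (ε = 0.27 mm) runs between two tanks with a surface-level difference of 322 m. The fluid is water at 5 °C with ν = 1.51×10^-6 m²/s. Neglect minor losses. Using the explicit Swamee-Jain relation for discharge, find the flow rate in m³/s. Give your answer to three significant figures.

Q ≈ 0.0238 m³/s

Swamee-Jain (Type II): Q = -0.965·√(gD⁵h_f/L)·ln[ε/(3.7D) + √(3.17ν²L/(gD³h_f))]
√(gD⁵h_f/L) = √(9.81·0.0974⁵·322/2300) = 0.003470
ε/(3.7D) = 7.49×10^-4; √(3.17ν²L/(gD³h_f)) = 7.55×10^-5
Q = -0.965·0.003470·ln(8.247×10^-4) = 0.02377 m³/s
Check: V = 3.19 m/s, Re = 2.06×10^5, f = 0.02646, h_f = 324 m ≈ 322 m ✓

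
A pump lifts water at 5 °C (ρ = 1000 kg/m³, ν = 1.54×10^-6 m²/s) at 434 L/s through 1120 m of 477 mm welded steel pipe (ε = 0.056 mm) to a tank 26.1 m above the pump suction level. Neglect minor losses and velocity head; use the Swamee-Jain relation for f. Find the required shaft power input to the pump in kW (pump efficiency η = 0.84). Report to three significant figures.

P_shaft ≈ 183 kW

V = 4Q/(πD²) = 2.429 m/s; Re = 7.52×10^5; ε/D = 1.17×10^-4; f = 0.01409
h_f = f(L/D)V²/2g = 9.943 m
Total head H = z + h_f = 26.1 + 9.943 = 36.04 m
P_hyd = ρgQH = 1000·9.81·0.434·36.04 = 153.5 kW
P_shaft = P_hyd/η = 153.5/0.84 = 182.7 kW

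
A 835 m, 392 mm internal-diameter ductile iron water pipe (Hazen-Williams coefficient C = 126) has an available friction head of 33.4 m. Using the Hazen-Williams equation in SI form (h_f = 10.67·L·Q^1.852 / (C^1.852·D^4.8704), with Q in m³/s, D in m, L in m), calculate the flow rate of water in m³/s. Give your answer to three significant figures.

Q ≈ 0.526 m³/s

Rearranging: Q = [h_f·C^1.852·D^4.8704 / (10.67·L)]^(1/1.852)
Q = [33.4·126^1.852·0.392^4.8704 / (10.67·835)]^0.540 = 0.5258 m³/s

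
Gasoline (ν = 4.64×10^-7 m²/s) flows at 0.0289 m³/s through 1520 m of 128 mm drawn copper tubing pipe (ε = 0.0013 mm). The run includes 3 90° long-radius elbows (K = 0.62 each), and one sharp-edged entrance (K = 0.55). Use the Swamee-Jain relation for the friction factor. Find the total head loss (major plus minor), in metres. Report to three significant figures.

H_L ≈ 39.7 m

V = 4Q/(πD²) = 2.246 m/s; V²/2g = 0.2571 m
Re = 6.20×10^5, ε/D = 1.02×10^-5 → f = 0.01279 (Swamee-Jain)
Major: h_f = f(L/D)·V²/2g = 0.01279·11875·0.2571 = 39.04 m
Minor: ΣK = 2.41; h_m = ΣK·V²/2g = 0.6196 m
Total H_L = 39.04 + 0.6196 = 39.66 m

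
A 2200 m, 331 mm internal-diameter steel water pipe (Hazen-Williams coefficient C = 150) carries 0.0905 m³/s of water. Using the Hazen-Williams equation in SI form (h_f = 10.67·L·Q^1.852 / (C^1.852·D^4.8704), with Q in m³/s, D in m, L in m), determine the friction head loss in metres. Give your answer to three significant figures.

h_f ≈ 5.58 m

h_f = 10.67·2200·0.0905^1.852 / (150^1.852·0.331^4.8704) = 5.582 m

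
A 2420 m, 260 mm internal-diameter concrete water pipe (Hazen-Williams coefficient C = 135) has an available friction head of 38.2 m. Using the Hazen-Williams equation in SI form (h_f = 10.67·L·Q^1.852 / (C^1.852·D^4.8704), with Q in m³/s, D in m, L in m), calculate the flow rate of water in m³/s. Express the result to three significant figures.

Rearranging: Q = [h_f·C^1.852·D^4.8704 / (10.67·L)]^(1/1.852)
Q = [38.2·135^1.852·0.260^4.8704 / (10.67·2420)]^0.540 = 0.1158 m³/s

Q ≈ 0.116 m³/s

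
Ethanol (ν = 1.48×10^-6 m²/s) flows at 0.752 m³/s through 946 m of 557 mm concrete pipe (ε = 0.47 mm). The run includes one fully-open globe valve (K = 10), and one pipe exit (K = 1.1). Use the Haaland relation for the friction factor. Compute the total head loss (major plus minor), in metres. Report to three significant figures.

V = 4Q/(πD²) = 3.086 m/s; V²/2g = 0.4854 m
Re = 1.16×10^6, ε/D = 8.44×10^-4 → f = 0.01915 (Haaland)
Major: h_f = f(L/D)·V²/2g = 0.01915·1698·0.4854 = 15.79 m
Minor: ΣK = 11.1; h_m = ΣK·V²/2g = 5.388 m
Total H_L = 15.79 + 5.388 = 21.17 m

H_L ≈ 21.2 m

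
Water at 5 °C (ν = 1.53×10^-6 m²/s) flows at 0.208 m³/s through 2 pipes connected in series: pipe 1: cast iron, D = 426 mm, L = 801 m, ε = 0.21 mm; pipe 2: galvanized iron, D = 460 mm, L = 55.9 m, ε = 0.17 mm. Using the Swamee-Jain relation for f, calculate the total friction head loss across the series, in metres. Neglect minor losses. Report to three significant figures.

Pipe 1: V = 1.459 m/s, Re = 4.06×10^5, ε/D = 4.93×10^-4, f = 0.01793, h_1 = f(L/D)V²/2g = 3.660 m
Pipe 2: V = 1.252 m/s, Re = 3.76×10^5, ε/D = 3.70×10^-4, f = 0.01722, h_2 = f(L/D)V²/2g = 0.1671 m
Series → Q common, losses add: H = Σh = 3.827 m

H ≈ 3.83 m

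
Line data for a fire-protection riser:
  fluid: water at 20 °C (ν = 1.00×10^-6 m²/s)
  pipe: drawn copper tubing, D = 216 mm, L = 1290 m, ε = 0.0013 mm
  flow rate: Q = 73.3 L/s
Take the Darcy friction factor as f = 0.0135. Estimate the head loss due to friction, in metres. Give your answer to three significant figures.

V = 4Q/(πD²) = 4·0.0733/(π·0.216²) = 2.000 m/s
h_f = f(L/D)V²/(2g) = 0.01350·(1290/0.216)·2.000²/(2·9.81) = 16.44 m

h_f ≈ 16.4 m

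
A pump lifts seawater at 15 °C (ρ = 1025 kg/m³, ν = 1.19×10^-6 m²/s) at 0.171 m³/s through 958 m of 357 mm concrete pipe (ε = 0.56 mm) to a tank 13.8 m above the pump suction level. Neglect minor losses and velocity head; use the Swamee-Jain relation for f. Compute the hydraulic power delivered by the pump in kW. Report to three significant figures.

P_hyd ≈ 39.2 kW

V = 4Q/(πD²) = 1.708 m/s; Re = 5.12×10^5; ε/D = 0.00157; f = 0.02252
h_f = f(L/D)V²/2g = 8.988 m
Total head H = z + h_f = 13.8 + 8.988 = 22.79 m
P_hyd = ρgQH = 1025·9.81·0.171·22.79 = 39.18 kW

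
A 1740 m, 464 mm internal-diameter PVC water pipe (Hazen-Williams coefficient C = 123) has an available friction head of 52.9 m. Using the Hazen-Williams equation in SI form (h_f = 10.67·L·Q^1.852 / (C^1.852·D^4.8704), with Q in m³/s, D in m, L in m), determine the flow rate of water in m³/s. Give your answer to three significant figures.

Q ≈ 0.690 m³/s

Rearranging: Q = [h_f·C^1.852·D^4.8704 / (10.67·L)]^(1/1.852)
Q = [52.9·123^1.852·0.464^4.8704 / (10.67·1740)]^0.540 = 0.6896 m³/s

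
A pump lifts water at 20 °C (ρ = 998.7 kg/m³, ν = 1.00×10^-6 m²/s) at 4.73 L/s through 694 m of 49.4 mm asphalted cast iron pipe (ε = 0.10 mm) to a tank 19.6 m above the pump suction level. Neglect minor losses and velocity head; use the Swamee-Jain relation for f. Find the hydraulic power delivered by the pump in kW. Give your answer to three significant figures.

V = 4Q/(πD²) = 2.468 m/s; Re = 1.22×10^5; ε/D = 0.00202; f = 0.02511
h_f = f(L/D)V²/2g = 109.5 m
Total head H = z + h_f = 19.6 + 109.5 = 129.1 m
P_hyd = ρgQH = 998.7·9.81·0.00473·129.1 = 5.982 kW

P_hyd ≈ 5.98 kW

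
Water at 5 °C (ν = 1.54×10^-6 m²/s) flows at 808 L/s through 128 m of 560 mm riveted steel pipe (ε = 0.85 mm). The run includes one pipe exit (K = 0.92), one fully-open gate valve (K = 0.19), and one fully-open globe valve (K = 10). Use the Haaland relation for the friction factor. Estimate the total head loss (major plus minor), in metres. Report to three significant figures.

V = 4Q/(πD²) = 3.281 m/s; V²/2g = 0.5485 m
Re = 1.19×10^6, ε/D = 0.00152 → f = 0.02200 (Haaland)
Major: h_f = f(L/D)·V²/2g = 0.02200·228.6·0.5485 = 2.759 m
Minor: ΣK = 11.1; h_m = ΣK·V²/2g = 6.094 m
Total H_L = 2.759 + 6.094 = 8.853 m

H_L ≈ 8.85 m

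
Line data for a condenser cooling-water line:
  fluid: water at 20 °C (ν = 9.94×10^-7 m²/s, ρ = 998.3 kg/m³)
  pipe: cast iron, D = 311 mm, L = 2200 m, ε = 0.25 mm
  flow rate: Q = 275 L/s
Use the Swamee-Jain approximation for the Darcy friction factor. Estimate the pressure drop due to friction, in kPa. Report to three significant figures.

Δp ≈ 881 kPa

V = 4Q/(πD²) = 4·0.275/(π·0.311²) = 3.620 m/s
Re = VD/ν = 3.620·0.311/9.94×10^-7 = 1.13×10^6 → turbulent
ε/D = 0.25/311 = 8.04×10^-4
Swamee-Jain: f = 0.01904
h_f = f(L/D)V²/(2g) = 0.01904·(2200/0.311)·3.620²/(2·9.81) = 89.94 m
Δp = ρg·h_f = 998.3·9.81·89.94 = 880.9 kPa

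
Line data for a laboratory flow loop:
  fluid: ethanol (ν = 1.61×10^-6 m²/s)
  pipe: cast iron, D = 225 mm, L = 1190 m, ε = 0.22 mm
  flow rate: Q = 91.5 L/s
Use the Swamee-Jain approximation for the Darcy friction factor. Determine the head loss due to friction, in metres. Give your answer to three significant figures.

V = 4Q/(πD²) = 4·0.0915/(π·0.225²) = 2.301 m/s
Re = VD/ν = 2.301·0.225/1.61×10^-6 = 3.22×10^5 → turbulent
ε/D = 0.22/225 = 9.78×10^-4
Swamee-Jain: f = 0.02059
h_f = f(L/D)V²/(2g) = 0.02059·(1190/0.225)·2.301²/(2·9.81) = 29.39 m

h_f ≈ 29.4 m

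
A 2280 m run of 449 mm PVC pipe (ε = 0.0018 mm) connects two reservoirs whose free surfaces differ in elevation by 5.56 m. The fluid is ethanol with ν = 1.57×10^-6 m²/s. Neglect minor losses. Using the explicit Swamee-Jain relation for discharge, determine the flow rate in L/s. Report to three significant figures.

Q ≈ 196 L/s

Swamee-Jain (Type II): Q = -0.965·√(gD⁵h_f/L)·ln[ε/(3.7D) + √(3.17ν²L/(gD³h_f))]
√(gD⁵h_f/L) = √(9.81·0.449⁵·5.56/2280) = 0.02089
ε/(3.7D) = 1.08×10^-6; √(3.17ν²L/(gD³h_f)) = 6.01×10^-5
Q = -0.965·0.02089·ln(6.115×10^-5) = 0.1956 m³/s
Check: V = 1.24 m/s, Re = 3.53×10^5, f = 0.01400, h_f = 5.53 m ≈ 5.56 m ✓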